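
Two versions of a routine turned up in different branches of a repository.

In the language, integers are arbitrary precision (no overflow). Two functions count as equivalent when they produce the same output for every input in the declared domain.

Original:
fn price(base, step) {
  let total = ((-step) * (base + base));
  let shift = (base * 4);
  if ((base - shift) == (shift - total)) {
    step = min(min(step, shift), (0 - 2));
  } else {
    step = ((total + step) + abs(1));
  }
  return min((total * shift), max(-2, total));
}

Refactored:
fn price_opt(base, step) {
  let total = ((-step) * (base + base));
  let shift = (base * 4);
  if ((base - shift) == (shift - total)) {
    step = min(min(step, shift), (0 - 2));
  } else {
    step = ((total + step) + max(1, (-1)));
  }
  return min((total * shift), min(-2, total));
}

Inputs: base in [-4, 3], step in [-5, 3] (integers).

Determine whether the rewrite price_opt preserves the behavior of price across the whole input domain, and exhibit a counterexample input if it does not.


Run the pair on base=-4, step=-5.
price: total=-40, then shift=-16, then ((base - shift) == (shift - total)) is false, then step=-44, then returns -2
price_opt: total=-40, then shift=-16, then ((base - shift) == (shift - total)) is false, then step=-44, then returns -40
-2 != -40, so the rewrite changes behavior.
verdict: not equivalent; witness: base=-4, step=-5


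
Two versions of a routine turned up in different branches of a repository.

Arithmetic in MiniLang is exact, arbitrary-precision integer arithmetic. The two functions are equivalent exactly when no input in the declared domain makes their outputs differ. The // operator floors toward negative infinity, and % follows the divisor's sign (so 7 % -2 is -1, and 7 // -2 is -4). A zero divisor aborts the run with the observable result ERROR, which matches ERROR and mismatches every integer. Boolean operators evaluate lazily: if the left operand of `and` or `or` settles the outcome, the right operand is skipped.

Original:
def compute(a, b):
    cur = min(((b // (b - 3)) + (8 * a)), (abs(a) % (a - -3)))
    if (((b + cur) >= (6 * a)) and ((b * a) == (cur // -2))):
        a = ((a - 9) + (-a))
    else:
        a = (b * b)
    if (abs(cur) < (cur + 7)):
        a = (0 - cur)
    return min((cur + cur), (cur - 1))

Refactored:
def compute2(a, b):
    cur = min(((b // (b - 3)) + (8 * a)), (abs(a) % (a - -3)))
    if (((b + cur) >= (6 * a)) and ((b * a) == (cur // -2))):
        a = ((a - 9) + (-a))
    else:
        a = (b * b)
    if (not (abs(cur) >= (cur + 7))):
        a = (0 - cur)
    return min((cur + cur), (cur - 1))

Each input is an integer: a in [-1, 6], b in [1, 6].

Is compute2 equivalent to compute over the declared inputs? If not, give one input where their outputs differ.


Changes here: boolean connective usage differs; also comparison usage differs; the full 48-point sweep finds no disagreement.
verdict: equivalent


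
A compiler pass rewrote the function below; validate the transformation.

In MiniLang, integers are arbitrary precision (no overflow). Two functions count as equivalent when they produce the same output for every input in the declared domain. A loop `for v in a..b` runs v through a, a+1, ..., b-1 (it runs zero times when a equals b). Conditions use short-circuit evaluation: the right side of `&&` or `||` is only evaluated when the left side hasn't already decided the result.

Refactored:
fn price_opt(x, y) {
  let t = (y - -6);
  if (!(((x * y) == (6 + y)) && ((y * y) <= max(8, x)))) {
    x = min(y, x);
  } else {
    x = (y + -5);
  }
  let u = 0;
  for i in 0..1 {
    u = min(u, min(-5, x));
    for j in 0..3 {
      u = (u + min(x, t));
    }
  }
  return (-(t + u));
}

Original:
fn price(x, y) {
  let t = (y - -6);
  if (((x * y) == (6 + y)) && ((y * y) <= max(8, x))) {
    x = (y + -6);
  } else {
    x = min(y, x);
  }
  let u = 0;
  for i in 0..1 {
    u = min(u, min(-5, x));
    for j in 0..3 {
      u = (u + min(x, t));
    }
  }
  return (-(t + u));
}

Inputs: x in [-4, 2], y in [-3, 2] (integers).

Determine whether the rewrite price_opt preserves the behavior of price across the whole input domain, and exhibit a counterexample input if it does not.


These are not equivalent — on x=-2, y=-2 the outputs split (28 vs 24).
price: t=4, then (((x * y) == (6 + y)) && ((y * y) <= max(8, x))) is true, then x=-8, then u=0, then (i=0), then u=-8, then (j=0), then u=-16, then (j=1), then u=-24, then (j=2), then u=-32, then returns 28
price_opt: t=4, then (!(((x * y) == (6 + y)) && ((y * y) <= max(8, x)))) is false, then x=-7, then u=0, then (i=0), then u=-7, then (j=0), then u=-14, then (j=1), then u=-21, then (j=2), then u=-28, then returns 24
verdict: not equivalent; witness: x=-2, y=-2


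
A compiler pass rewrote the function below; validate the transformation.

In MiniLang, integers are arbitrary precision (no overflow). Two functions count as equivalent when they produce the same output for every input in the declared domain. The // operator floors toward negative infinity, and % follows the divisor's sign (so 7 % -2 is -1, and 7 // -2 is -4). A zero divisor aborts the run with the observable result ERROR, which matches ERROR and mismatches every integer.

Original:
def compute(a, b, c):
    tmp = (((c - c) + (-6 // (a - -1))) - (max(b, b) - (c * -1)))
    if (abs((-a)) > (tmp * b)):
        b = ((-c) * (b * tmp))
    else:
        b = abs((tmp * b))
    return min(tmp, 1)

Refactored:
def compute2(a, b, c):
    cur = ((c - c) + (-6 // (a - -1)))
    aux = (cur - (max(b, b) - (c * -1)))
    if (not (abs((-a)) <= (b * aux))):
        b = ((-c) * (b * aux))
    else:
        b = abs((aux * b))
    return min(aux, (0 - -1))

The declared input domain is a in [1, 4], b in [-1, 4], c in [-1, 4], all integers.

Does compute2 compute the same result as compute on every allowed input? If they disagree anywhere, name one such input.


This is a faithful refactor — constant usage differs, plus local variable names differ, plus arithmetic usage differs, plus statement counts differ, plus boolean connective usage differs, plus comparison usage differs, but the computed results match everywhere.
Spot check at a=1, b=2, c=2 — compute: tmp = -7; (abs((-a)) > (tmp * b)) -> true; b = 28; return -7. compute2: cur = -3; aux = -7; (not (abs((-a)) <= (b * aux))) -> true; b = 28; return -7. Both give -7.
Every one of the 144 inputs gives matching results.
verdict: equivalent


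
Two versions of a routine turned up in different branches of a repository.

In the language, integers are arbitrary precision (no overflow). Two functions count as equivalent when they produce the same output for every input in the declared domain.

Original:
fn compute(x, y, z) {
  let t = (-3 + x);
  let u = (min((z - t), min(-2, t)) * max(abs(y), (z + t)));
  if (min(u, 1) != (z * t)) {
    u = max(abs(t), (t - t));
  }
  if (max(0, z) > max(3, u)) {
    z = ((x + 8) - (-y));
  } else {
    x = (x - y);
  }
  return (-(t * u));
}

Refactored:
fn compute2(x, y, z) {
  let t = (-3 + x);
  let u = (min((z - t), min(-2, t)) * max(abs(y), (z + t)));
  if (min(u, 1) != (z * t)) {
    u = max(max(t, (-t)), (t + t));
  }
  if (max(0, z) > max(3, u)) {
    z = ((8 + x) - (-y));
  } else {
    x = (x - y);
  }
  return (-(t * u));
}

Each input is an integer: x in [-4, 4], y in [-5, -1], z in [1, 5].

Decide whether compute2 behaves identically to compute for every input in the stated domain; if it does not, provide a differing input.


There is a counterexample at x=4, y=-5, z=1: -1 on one side, -2 on the other.
compute: t becomes 1; next u becomes -10; next (min(u, 1) != (z * t)) evaluates to true; next u becomes 1; next (max(0, z) > max(3, u)) evaluates to false; next x becomes 9; next final value -1
compute2: t becomes 1; next u becomes -10; next (min(u, 1) != (z * t)) evaluates to true; next u becomes 2; next (max(0, z) > max(3, u)) evaluates to false; next x becomes 9; next final value -2
verdict: not equivalent; witness: x=4, y=-5, z=1


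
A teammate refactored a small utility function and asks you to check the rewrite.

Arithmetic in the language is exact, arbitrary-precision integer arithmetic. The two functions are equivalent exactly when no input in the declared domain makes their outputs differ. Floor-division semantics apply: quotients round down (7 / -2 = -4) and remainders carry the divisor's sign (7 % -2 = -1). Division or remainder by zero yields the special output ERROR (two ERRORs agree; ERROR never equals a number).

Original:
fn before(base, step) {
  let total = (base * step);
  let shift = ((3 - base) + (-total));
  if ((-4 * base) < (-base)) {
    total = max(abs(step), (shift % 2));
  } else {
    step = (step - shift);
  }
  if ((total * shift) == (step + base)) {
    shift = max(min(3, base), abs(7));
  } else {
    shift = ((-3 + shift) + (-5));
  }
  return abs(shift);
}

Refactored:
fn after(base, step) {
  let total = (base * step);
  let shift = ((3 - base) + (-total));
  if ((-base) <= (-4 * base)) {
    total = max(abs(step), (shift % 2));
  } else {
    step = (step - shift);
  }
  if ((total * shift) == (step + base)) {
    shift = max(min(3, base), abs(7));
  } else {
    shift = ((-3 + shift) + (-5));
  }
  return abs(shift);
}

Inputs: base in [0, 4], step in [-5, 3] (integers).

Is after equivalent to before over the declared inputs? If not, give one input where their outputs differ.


Take base=0, step=3.
before: total := 0 | shift := 3 | ((-4 * base) < (-base)): false | step := 0 | ((total * shift) == (step + base)): true | shift := 7 | result 7
after: total := 0 | shift := 3 | ((-base) <= (-4 * base)): true | total := 3 | ((total * shift) == (step + base)): false | shift := -5 | result 5
7 and 5 differ, so these are not the same function on this domain.
verdict: not equivalent; witness: base=0, step=3


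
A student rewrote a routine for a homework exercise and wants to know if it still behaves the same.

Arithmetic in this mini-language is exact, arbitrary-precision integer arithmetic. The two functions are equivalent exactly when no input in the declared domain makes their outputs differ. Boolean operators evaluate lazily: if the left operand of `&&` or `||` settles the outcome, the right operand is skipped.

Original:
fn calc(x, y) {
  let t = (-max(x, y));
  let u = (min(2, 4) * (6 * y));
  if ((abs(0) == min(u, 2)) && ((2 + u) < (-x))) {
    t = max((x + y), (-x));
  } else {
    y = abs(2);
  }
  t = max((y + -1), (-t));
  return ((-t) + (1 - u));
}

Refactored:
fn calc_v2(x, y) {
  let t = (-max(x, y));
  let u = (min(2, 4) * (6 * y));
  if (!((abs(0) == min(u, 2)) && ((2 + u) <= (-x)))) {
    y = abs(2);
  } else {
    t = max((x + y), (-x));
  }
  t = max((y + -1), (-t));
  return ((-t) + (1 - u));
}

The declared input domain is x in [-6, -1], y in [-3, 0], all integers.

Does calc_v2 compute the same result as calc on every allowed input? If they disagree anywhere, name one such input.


Not equivalent: x=-2, y=0 separates them (0 vs 2).
calc: t becomes 0; next u becomes 0; next ((abs(0) == min(u, 2)) && ((2 + u) < (-x))) evaluates to false; next y becomes 2; next t becomes 1; next final value 0
calc_v2: t becomes 0; next u becomes 0; next (!((abs(0) == min(u, 2)) && ((2 + u) <= (-x)))) evaluates to false; next t becomes 2; next t becomes -1; next final value 2
verdict: not equivalent; witness: x=-2, y=0


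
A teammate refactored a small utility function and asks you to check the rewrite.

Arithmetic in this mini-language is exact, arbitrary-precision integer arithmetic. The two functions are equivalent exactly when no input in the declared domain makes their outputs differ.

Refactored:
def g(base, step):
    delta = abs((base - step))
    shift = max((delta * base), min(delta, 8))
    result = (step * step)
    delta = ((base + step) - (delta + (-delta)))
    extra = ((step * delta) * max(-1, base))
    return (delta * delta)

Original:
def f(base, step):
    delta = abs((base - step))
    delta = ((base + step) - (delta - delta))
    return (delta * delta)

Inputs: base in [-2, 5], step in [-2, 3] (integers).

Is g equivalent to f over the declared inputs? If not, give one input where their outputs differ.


The diff adds an assignment to `result` whose value nothing reads, which nothing downstream consumes.
One worked example (base=-1, step=0) — f: delta = 1; delta = -1; return 1; g: delta = 1; shift = 1; result = 0; delta = -1; extra = 0; return 1; agreement on 1.
An exhaustive pass over the 48 declared inputs shows identical outputs.
verdict: equivalent


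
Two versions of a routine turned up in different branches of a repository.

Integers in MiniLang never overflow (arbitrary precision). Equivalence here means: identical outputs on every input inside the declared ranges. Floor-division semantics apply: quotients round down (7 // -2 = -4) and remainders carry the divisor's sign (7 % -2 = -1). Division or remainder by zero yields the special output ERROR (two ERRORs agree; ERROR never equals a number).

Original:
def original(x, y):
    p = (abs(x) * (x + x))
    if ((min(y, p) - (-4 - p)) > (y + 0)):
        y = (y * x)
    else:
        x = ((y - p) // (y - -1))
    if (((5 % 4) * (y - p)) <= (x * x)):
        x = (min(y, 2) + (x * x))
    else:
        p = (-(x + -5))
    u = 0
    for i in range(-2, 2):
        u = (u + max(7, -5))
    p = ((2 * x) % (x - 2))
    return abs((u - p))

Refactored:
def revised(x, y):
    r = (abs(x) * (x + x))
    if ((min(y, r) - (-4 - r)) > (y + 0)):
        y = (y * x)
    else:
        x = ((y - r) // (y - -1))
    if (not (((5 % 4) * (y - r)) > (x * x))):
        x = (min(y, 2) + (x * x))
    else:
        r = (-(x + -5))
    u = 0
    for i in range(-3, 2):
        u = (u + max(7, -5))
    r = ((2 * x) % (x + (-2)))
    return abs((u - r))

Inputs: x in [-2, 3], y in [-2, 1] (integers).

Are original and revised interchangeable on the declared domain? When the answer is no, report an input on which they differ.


x=-2, y=-2 yields 24 from original but 31 from revised.
verdict: not equivalent; witness: x=-2, y=-2


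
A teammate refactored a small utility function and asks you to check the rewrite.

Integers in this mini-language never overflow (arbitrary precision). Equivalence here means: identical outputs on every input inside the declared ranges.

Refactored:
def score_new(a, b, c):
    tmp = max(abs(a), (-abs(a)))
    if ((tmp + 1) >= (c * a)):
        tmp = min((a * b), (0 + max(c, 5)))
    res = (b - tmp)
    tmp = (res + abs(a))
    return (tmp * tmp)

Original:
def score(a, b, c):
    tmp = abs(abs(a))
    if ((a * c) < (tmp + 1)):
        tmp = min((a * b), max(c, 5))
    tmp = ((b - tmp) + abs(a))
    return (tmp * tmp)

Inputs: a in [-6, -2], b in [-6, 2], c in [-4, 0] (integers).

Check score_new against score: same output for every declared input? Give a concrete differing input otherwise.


The suspicious-looking change has no observable effect anywhere in the declared ranges.
As a probe, take a=-2, b=2, c=-3: score runs tmp = 2; ((a * c) < (tmp + 1)) -> false; tmp = 2; return 4; score_new runs tmp = 2; ((tmp + 1) >= (c * a)) -> false; res = 0; tmp = 2; return 4; both end at 4.
An exhaustive pass over the 225 declared inputs shows identical outputs.
verdict: equivalent


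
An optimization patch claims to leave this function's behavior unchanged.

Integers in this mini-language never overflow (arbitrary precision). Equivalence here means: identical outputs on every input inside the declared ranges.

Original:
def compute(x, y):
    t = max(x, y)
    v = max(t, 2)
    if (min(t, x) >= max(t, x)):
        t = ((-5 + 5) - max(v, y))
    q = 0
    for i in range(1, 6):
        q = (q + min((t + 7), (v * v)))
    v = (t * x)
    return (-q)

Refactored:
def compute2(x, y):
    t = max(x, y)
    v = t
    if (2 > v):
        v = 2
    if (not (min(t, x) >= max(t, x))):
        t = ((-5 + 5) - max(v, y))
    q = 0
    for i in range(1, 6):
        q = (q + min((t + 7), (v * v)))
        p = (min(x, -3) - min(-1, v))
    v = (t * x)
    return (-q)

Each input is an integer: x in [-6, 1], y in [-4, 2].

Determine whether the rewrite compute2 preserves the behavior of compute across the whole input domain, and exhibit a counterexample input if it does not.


Take x=-6, y=-4.
compute: t becomes -4; next v becomes 2; next (min(t, x) >= max(t, x)) evaluates to false; next q becomes 0; next at i=1:; next q becomes 3; next at i=2:; next q becomes 6; next at i=3:; next q becomes 9; next at i=4:; next q becomes 12; next at i=5:; next q becomes 15; next v becomes 24; next final value -15
compute2: t becomes -4; next v becomes -4; next (2 > v) evaluates to true; next v becomes 2; next (not (min(t, x) >= max(t, x))) evaluates to true; next t becomes -2; next q becomes 0; next at i=1:; next q becomes 4; next p becomes -5; next at i=2:; next q becomes 8; next p becomes -5; next at i=3:; next q becomes 12; next p becomes -5; next at i=4:; next q becomes 16; next p becomes -5; next at i=5:; next q becomes 20; next p becomes -5; next v becomes 12; next final value -20
-15 against -20: the behavior changed.
verdict: not equivalent; witness: x=-6, y=-4


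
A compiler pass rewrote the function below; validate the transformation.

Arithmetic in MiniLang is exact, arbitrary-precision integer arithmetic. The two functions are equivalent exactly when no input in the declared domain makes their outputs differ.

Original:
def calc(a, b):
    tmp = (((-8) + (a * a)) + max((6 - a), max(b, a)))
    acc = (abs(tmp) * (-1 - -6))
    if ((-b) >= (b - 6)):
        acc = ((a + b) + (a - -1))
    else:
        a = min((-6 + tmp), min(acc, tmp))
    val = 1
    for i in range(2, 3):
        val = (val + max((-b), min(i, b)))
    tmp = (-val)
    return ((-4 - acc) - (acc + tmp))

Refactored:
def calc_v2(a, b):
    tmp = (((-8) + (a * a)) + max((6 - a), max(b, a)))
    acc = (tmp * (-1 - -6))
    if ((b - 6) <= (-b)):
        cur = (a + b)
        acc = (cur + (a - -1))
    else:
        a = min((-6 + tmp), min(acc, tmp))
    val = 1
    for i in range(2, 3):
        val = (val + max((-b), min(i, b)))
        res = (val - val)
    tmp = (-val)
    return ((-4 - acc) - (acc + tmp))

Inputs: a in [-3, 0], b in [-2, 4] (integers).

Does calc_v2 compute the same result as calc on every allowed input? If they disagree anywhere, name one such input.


Try a=0, b=4.
calc: tmp = -2; acc = 10; ((-b) >= (b - 6)) -> false; a = -8; val = 1; [i=2]; val = 3; tmp = -3; return -21
calc_v2: tmp = -2; acc = -10; ((b - 6) <= (-b)) -> false; a = -10; val = 1; [i=2]; val = 3; res = 0; tmp = -3; return 19
-21 != 19, so the rewrite changes behavior.
verdict: not equivalent; witness: a=0, b=4


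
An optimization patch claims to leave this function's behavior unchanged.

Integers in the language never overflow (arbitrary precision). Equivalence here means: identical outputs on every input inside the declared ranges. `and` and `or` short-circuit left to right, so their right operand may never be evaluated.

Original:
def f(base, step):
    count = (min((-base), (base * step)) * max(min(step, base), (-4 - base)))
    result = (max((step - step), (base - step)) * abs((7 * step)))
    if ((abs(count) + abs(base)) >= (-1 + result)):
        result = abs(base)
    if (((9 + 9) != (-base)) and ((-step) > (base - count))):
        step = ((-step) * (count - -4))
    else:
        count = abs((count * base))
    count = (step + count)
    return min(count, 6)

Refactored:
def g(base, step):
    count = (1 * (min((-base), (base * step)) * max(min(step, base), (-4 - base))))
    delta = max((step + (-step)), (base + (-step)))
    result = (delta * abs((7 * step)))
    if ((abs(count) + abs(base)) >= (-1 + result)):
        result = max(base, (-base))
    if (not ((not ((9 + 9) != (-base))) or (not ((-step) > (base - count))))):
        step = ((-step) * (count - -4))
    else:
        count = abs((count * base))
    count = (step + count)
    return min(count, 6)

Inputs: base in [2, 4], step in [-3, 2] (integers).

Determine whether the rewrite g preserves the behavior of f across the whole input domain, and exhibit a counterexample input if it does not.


The two are interchangeable: arithmetic usage differs; and boolean connective usage differs; and local variable names differ; and min/max/abs usage differs; and statement counts differ; and constant usage differs, and every declared input agrees.
As a probe, take base=3, step=1: f runs count = -3; result = 14; ((abs(count) + abs(base)) >= (-1 + result)) -> false; (((9 + 9) != (-base)) and ((-step) > (base - count))) -> false; count = 9; count = 10; return 6; g runs count = -3; delta = 2; result = 14; ((abs(count) + abs(base)) >= (-1 + result)) -> false; (not ((not ((9 + 9) != (-base))) or (not ((-step) > (base - count))))) -> false; count = 9; count = 10; return 6; both end at 6.
Checked all 18 inputs in the declared domain: the outputs agree on every one.
verdict: equivalent


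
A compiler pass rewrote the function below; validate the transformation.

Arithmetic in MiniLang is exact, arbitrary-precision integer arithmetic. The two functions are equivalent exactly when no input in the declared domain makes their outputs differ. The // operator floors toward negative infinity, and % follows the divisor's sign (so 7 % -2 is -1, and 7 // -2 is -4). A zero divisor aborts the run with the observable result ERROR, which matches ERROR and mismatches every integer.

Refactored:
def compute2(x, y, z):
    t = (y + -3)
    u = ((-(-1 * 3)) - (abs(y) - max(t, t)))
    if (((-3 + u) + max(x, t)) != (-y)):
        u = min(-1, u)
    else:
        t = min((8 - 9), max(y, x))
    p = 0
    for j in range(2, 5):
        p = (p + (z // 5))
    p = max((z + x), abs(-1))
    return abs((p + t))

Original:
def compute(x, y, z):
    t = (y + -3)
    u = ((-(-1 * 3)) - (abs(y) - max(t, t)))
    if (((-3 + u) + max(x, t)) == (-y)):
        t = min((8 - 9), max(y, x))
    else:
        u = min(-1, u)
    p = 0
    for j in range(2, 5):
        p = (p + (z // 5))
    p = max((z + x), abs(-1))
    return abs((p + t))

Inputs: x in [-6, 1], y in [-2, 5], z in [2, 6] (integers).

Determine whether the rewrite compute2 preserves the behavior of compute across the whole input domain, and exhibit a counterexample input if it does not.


Comparing the listings, the differences include: comparison usage differs.
Spot check at x=0, y=4, z=2 — compute: t = 1; u = 0; (((-3 + u) + max(x, t)) == (-y)) -> false; u = -1; p = 0; [j=2]; p = 0; [j=3]; p = 0; [j=4]; p = 0; p = 2; return 3. compute2: t = 1; u = 0; (((-3 + u) + max(x, t)) != (-y)) -> true; u = -1; p = 0; [j=2]; p = 0; [j=3]; p = 0; [j=4]; p = 0; p = 2; return 3. Both give 3.
An exhaustive pass over the 320 declared inputs shows identical outputs.
verdict: equivalent


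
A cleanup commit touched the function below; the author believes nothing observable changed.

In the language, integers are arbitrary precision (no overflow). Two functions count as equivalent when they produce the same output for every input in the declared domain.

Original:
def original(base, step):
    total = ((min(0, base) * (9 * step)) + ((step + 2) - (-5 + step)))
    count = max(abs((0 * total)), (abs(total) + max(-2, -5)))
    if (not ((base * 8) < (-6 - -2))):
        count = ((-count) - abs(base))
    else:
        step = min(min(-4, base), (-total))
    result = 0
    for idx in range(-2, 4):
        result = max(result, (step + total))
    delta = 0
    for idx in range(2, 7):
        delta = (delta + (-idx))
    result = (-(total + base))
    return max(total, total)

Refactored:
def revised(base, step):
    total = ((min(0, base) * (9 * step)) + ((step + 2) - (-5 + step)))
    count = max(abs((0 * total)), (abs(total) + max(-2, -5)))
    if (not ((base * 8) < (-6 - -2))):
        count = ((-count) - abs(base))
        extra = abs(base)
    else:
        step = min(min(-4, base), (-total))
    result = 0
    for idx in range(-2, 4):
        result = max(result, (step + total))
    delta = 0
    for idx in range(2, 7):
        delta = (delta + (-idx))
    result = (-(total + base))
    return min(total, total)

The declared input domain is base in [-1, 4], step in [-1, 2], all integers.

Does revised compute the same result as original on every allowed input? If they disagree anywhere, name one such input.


Equivalent. The edit looks behavioral (`max(total, total)` became `min(total, total)`), but over these ranges it never changes the outcome.
An exhaustive pass over the 24 declared inputs shows identical outputs.
One worked example (base=1, step=1) — original: total=7, then count=5, then (not ((base * 8) < (-6 - -2))) is true, then count=-6, then result=0, then (idx=-2), then result=8, then (idx=-1), then result=8, then (idx=0), then result=8, then (idx=1), then result=8, then (idx=2), then result=8, then (idx=3), then result=8, then delta=0, then (idx=2), then delta=-2, then (idx=3), then delta=-5, then (idx=4), then delta=-9, then (idx=5), then delta=-14, then (idx=6), then delta=-20, then result=-8, then returns 7; revised: total=7, then count=5, then (not ((base * 8) < (-6 - -2))) is true, then count=-6, then extra=1, then result=0, then (idx=-2), then result=8, then (idx=-1), then result=8, then (idx=0), then result=8, then (idx=1), then result=8, then (idx=2), then result=8, then (idx=3), then result=8, then delta=0, then (idx=2), then delta=-2, then (idx=3), then delta=-5, then (idx=4), then delta=-9, then (idx=5), then delta=-14, then (idx=6), then delta=-20, then result=-8, then returns 7; agreement on 7.
verdict: equivalent


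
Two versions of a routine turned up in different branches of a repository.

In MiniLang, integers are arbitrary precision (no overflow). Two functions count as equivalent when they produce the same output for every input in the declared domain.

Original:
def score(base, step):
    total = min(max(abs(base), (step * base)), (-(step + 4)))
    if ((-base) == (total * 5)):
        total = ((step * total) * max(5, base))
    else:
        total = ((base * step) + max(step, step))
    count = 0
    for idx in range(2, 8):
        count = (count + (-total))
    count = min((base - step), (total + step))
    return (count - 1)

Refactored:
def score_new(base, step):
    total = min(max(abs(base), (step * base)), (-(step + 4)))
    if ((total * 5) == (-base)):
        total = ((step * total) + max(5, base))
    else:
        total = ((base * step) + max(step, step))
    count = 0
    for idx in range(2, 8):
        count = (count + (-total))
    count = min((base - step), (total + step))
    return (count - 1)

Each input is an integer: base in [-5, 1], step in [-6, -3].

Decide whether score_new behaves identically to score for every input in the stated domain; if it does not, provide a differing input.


Not equivalent: base=-5, step=-5 separates them (-31 vs -6).
score: total becomes 1; next ((-base) == (total * 5)) evaluates to true; next total becomes -25; next count becomes 0; next at idx=2:; next count becomes 25; next at idx=3:; next count becomes 50; next at idx=4:; next count becomes 75; next at idx=5:; next count becomes 100; next at idx=6:; next count becomes 125; next at idx=7:; next count becomes 150; next count becomes -30; next final value -31
score_new: total becomes 1; next ((total * 5) == (-base)) evaluates to true; next total becomes 0; next count becomes 0; next at idx=2:; next count becomes 0; next at idx=3:; next count becomes 0; next at idx=4:; next count becomes 0; next at idx=5:; next count becomes 0; next at idx=6:; next count becomes 0; next at idx=7:; next count becomes 0; next count becomes -5; next final value -6
verdict: not equivalent; witness: base=-5, step=-5


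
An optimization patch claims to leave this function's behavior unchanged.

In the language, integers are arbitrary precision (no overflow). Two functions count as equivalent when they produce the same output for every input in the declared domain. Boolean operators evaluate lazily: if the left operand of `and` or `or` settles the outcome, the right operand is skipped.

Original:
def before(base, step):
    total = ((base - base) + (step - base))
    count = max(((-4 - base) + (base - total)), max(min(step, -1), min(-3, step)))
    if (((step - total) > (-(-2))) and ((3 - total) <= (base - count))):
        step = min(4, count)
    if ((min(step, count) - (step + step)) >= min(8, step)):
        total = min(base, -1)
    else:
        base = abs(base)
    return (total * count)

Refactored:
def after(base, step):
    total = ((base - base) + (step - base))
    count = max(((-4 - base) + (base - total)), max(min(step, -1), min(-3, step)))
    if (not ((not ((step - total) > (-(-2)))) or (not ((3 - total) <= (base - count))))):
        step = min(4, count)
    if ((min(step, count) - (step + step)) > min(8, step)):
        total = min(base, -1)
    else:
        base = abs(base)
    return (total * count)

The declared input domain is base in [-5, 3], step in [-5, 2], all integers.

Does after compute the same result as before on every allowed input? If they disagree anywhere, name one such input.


The suspicious edit (`((min(step, count) - (step + step)) >= min(8, step))` became `((min(step, count) - (step + step)) > min(8, step))`) never changes the result for any input inside the declared domain.
Spot check at base=0, step=-1 — before: total=-1, then count=-1, then (((step - total) > (-(-2))) and ((3 - total) <= (base - count))) is false, then ((min(step, count) - (step + step)) >= min(8, step)) is true, then total=-1, then returns 1. after: total=-1, then count=-1, then (not ((not ((step - total) > (-(-2)))) or (not ((3 - total) <= (base - count))))) is false, then ((min(step, count) - (step + step)) > min(8, step)) is true, then total=-1, then returns 1. Both give 1.
Every one of the 72 inputs gives matching results.
verdict: equivalent


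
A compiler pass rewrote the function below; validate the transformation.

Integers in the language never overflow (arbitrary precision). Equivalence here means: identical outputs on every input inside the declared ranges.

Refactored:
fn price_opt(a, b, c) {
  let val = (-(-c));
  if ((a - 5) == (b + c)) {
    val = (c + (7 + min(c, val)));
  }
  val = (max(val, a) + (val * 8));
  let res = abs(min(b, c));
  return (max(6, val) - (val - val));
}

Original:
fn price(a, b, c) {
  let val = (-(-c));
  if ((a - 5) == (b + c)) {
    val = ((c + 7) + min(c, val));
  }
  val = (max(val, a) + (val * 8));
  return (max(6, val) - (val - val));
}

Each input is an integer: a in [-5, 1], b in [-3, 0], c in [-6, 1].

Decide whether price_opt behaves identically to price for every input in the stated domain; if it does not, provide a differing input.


Equivalent. Whatever the rewrite altered, no input in the stated domain can expose a difference.
Every one of the 224 inputs gives matching results.
Tracing a=0, b=-2, c=-2: price: val=-2, then ((a - 5) == (b + c)) is false, then val=-16, then returns 6 | price_opt: val=-2, then ((a - 5) == (b + c)) is false, then val=-16, then res=2, then returns 6 — matching result 6.
verdict: equivalent


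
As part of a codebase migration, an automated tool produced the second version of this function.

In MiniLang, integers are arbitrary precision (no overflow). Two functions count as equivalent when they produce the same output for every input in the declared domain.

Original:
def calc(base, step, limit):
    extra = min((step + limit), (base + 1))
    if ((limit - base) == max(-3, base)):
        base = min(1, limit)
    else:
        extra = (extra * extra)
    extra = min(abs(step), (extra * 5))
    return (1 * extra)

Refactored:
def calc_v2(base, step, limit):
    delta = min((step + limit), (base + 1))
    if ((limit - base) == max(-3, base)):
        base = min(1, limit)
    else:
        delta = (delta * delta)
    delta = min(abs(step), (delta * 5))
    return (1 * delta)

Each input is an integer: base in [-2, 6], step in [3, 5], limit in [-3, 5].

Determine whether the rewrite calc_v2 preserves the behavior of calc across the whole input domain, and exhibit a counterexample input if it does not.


Side by side, the visible changes include: local variable names differ.
Spot check at base=2, step=4, limit=-3 — calc: extra=1, then ((limit - base) == max(-3, base)) is false, then extra=1, then extra=4, then returns 4. calc_v2: delta=1, then ((limit - base) == max(-3, base)) is false, then delta=1, then delta=4, then returns 4. Both give 4.
Checked all 243 inputs in the declared domain: the outputs agree on every one.
verdict: equivalent


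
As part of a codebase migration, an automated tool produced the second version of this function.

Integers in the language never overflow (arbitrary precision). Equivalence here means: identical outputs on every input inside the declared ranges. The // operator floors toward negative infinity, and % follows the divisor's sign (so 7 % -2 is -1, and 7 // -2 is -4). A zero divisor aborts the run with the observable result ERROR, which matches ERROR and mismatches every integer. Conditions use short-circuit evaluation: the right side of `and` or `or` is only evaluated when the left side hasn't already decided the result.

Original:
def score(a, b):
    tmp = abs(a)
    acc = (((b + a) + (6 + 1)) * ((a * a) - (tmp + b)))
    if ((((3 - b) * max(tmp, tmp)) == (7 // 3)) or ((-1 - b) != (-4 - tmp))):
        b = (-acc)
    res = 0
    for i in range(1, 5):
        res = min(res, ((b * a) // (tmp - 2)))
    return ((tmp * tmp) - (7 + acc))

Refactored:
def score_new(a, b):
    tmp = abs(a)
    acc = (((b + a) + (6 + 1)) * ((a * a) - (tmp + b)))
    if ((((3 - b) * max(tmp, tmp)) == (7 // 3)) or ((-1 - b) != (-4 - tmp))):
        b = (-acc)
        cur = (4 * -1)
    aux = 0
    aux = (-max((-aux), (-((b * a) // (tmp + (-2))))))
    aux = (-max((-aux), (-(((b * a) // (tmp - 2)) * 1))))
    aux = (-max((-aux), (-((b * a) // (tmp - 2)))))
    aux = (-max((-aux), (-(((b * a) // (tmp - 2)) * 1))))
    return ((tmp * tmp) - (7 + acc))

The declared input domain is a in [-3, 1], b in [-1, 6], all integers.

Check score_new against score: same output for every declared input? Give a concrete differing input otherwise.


Reading the diff, among the changes: statement counts differ; and local variable names differ; and min/max/abs usage differs; and loop structure differs; and arithmetic usage differs; and constant usage differs.
Spot check at a=1, b=6 — score: tmp = 1; acc = -84; ((((3 - b) * max(tmp, tmp)) == (7 // 3)) or ((-1 - b) != (-4 - tmp))) -> true; b = 84; res = 0; [i=1]; res = -84; [i=2]; res = -84; [i=3]; res = -84; [i=4]; res = -84; return 78. score_new: tmp = 1; acc = -84; ((((3 - b) * max(tmp, tmp)) == (7 // 3)) or ((-1 - b) != (-4 - tmp))) -> true; b = 84; cur = -4; aux = 0; aux = -84; aux = -84; aux = -84; aux = -84; return 78. Both give 78.
Across all 40 domain points the two functions coincide.
verdict: equivalent


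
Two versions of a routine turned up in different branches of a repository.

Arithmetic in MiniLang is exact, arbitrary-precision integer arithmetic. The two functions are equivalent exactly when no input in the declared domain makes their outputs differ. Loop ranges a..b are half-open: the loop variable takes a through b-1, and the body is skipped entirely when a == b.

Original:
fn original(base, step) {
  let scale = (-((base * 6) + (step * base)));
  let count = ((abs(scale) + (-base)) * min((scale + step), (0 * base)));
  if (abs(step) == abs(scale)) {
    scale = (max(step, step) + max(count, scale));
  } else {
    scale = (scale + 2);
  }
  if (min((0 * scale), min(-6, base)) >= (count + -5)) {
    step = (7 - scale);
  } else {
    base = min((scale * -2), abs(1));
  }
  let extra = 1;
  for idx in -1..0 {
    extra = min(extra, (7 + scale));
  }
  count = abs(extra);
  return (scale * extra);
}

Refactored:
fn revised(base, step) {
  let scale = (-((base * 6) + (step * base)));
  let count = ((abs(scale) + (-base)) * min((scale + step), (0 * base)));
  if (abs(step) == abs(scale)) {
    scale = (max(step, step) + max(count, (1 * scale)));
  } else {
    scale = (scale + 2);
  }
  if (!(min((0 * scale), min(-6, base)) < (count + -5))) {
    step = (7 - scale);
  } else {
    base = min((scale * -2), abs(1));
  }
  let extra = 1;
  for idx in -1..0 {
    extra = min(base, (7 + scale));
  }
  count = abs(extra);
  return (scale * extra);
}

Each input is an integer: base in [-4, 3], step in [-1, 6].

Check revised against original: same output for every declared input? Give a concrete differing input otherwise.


Not equivalent: base=-4, step=-1 separates them (22 vs -968).
original: scale := 20 | count := 0 | (abs(step) == abs(scale)): false | scale := 22 | (min((0 * scale), min(-6, base)) >= (count + -5)): false | base := -44 | extra := 1 | iter idx=-1: | extra := 1 | count := 1 | result 22
revised: scale := 20 | count := 0 | (abs(step) == abs(scale)): false | scale := 22 | (!(min((0 * scale), min(-6, base)) < (count + -5))): false | base := -44 | extra := 1 | iter idx=-1: | extra := -44 | count := 44 | result -968
verdict: not equivalent; witness: base=-4, step=-1


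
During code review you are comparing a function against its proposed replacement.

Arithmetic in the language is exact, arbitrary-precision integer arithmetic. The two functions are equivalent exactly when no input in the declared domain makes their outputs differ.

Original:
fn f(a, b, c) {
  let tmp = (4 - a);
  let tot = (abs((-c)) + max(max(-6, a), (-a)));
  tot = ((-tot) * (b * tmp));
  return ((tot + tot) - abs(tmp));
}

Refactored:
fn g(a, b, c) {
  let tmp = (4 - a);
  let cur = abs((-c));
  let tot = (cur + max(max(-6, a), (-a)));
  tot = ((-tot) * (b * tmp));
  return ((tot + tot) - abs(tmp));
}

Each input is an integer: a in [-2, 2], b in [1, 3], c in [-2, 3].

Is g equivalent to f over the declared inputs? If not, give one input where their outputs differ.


This is a faithful refactor — local variable names differ; and statement counts differ, but the computed results match everywhere.
One worked example (a=-1, b=3, c=3) — f: tmp = 5; tot = 4; tot = -60; return -125; g: tmp = 5; cur = 3; tot = 4; tot = -60; return -125; agreement on -125.
Checked all 90 inputs in the declared domain: the outputs agree on every one.
verdict: equivalent


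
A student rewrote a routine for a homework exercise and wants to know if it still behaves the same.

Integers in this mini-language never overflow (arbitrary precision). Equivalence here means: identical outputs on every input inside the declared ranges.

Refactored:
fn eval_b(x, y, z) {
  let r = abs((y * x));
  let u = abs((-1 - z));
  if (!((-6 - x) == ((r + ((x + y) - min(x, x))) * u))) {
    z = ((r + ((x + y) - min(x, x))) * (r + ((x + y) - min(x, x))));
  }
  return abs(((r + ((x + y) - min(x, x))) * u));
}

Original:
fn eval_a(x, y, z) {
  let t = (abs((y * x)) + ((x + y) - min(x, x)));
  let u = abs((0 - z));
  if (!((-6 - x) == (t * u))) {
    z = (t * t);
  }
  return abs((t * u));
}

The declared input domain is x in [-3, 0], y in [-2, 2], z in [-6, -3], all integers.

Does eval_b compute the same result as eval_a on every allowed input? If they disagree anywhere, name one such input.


The rewrite breaks on x=-3, y=-2, z=-6, where the results are 24 and 20.
eval_a: t := 4 | u := 6 | (!((-6 - x) == (t * u))): true | z := 16 | result 24
eval_b: r := 6 | u := 5 | (!((-6 - x) == ((r + ((x + y) - min(x, x))) * u))): true | z := 16 | result 20
verdict: not equivalent; witness: x=-3, y=-2, z=-6


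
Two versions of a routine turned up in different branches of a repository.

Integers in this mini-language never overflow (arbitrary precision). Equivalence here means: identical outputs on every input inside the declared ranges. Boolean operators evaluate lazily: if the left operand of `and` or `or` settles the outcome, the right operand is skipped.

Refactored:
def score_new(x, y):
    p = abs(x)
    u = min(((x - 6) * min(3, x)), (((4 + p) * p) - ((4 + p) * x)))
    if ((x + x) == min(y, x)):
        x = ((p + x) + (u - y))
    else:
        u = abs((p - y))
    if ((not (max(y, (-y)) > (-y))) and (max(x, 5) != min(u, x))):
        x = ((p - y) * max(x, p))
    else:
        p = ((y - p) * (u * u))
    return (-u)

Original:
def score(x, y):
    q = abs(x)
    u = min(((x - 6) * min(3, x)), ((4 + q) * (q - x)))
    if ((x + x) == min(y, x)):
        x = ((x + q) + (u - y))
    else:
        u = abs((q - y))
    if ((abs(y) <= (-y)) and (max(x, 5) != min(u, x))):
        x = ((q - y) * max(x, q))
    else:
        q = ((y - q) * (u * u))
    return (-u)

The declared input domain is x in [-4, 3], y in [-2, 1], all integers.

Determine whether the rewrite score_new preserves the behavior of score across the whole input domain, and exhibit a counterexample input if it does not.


Side by side, the visible changes include: boolean connective usage differs; and arithmetic usage differs; and local variable names differ; and min/max/abs usage differs; and comparison usage differs; and constant usage differs.
As a probe, take x=0, y=1: score runs q = 0; u = 0; ((x + x) == min(y, x)) -> true; x = -1; ((abs(y) <= (-y)) and (max(x, 5) != min(u, x))) -> false; q = 0; return 0; score_new runs p = 0; u = 0; ((x + x) == min(y, x)) -> true; x = -1; ((not (max(y, (-y)) > (-y))) and (max(x, 5) != min(u, x))) -> false; p = 0; return 0; both end at 0.
Checked all 32 inputs in the declared domain: the outputs agree on every one.
verdict: equivalent
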